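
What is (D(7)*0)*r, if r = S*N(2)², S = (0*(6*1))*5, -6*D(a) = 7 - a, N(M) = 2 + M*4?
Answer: 0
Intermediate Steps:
N(M) = 2 + 4*M
D(a) = -7/6 + a/6 (D(a) = -(7 - a)/6 = -7/6 + a/6)
S = 0 (S = (0*6)*5 = 0*5 = 0)
r = 0 (r = 0*(2 + 4*2)² = 0*(2 + 8)² = 0*10² = 0*100 = 0)
(D(7)*0)*r = ((-7/6 + (⅙)*7)*0)*0 = ((-7/6 + 7/6)*0)*0 = (0*0)*0 = 0*0 = 0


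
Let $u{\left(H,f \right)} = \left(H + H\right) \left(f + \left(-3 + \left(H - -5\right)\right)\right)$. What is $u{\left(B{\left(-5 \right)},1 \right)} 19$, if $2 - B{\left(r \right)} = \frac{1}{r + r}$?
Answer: $\frac{20349}{50} \approx 406.98$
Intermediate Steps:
$B{\left(r \right)} = 2 - \frac{1}{2 r}$ ($B{\left(r \right)} = 2 - \frac{1}{r + r} = 2 - \frac{1}{2 r}$)
$u{\left(H,f \right)} = 2 H \left(2 + H + f\right)$ ($u{\left(H,f \right)} = 2 H \left(f + \left(-3 + \left(H + 5\right)\right)\right) = 2 H \left(f + \left(-3 + \left(5 + H\right)\right)\right) = 2 H \left(f + \left(2 + H\right)\right) = 2 H \left(2 + H + f\right)$)
$u{\left(B{\left(-5 \right)},1 \right)} 19 = 2 \left(2 - \frac{1}{2 \left(-5\right)}\right) \left(2 + \left(2 - \frac{1}{2 \left(-5\right)}\right) + 1\right) 19 = 2 \left(2 - - \frac{1}{10}\right) \left(2 + \left(2 - - \frac{1}{10}\right) + 1\right) 19 = 2 \left(2 + \frac{1}{10}\right) \left(2 + \left(2 + \frac{1}{10}\right) + 1\right) 19 = 2 \cdot \frac{21}{10} \left(2 + \frac{21}{10} + 1\right) 19 = 2 \cdot \frac{21}{10} \cdot \frac{51}{10} \cdot 19 = \frac{1071}{50} \cdot 19 = \frac{20349}{50}$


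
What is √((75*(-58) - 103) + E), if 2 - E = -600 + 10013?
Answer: 2*I*√3466 ≈ 117.75*I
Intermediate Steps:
E = -9411 (E = 2 - (-600 + 10013) = 2 - 1*9413 = 2 - 9413 = -9411)
√((75*(-58) - 103) + E) = √((75*(-58) - 103) - 9411) = √((-4350 - 103) - 9411) = √(-4453 - 9411) = √(-13864) = 2*I*√3466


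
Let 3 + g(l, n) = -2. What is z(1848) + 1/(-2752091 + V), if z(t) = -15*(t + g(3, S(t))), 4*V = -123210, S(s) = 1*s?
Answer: -153866181617/5565787 ≈ -27645.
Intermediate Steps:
S(s) = s
V = -61605/2 (V = (1/4)*(-123210) = -61605/2 ≈ -30803.)
g(l, n) = -5 (g(l, n) = -3 - 2 = -5)
z(t) = 75 - 15*t (z(t) = -15*(t - 5) = -15*(-5 + t) = 75 - 15*t)
z(1848) + 1/(-2752091 + V) = (75 - 15*1848) + 1/(-2752091 - 61605/2) = (75 - 27720) + 1/(-5565787/2) = -27645 - 2/5565787 = -153866181617/5565787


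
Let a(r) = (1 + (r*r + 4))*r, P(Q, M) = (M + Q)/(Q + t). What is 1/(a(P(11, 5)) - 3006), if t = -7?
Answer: -1/2922 ≈ -0.00034223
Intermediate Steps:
P(Q, M) = (M + Q)/(-7 + Q) (P(Q, M) = (M + Q)/(Q - 7) = (M + Q)/(-7 + Q))
a(r) = r*(5 + r²) (a(r) = (1 + (r² + 4))*r = (1 + (4 + r²))*r = (5 + r²)*r = r*(5 + r²))
1/(a(P(11, 5)) - 3006) = 1/(((5 + 11)/(-7 + 11))*(5 + ((5 + 11)/(-7 + 11))²) - 3006) = 1/((16/4)*(5 + (16/4)²) - 3006) = 1/(((¼)*16)*(5 + ((¼)*16)²) - 3006) = 1/(4*(5 + 4²) - 3006) = 1/(4*(5 + 16) - 3006) = 1/(4*21 - 3006) = 1/(84 - 3006) = 1/(-2922) = -1/2922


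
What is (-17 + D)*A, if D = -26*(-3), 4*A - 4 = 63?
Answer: 4087/4 ≈ 1021.8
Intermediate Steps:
A = 67/4 (A = 1 + (1/4)*63 = 1 + 63/4 = 67/4 ≈ 16.750)
D = 78
(-17 + D)*A = (-17 + 78)*(67/4) = 61*(67/4) = 4087/4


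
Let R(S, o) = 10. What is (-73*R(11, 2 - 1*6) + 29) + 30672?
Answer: 29971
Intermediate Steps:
(-73*R(11, 2 - 1*6) + 29) + 30672 = (-73*10 + 29) + 30672 = (-730 + 29) + 30672 = -701 + 30672 = 29971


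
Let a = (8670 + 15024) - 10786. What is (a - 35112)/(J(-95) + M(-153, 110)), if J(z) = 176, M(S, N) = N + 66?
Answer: -5551/88 ≈ -63.080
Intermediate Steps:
M(S, N) = 66 + N
a = 12908 (a = 23694 - 10786 = 12908)
(a - 35112)/(J(-95) + M(-153, 110)) = (12908 - 35112)/(176 + (66 + 110)) = -22204/(176 + 176) = -22204/352 = -22204*1/352 = -5551/88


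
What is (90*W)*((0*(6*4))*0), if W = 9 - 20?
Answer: 0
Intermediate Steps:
W = -11
(90*W)*((0*(6*4))*0) = (90*(-11))*((0*(6*4))*0) = -990*0*24*0 = -0*0 = -990*0 = 0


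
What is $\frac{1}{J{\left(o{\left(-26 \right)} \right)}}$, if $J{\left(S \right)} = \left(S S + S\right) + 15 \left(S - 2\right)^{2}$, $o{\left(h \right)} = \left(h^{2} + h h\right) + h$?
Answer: $\frac{1}{28054242} \approx 3.5645 \cdot 10^{-8}$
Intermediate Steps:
$o{\left(h \right)} = h + 2 h^{2}$ ($o{\left(h \right)} = \left(h^{2} + h^{2}\right) + h = 2 h^{2} + h = h + 2 h^{2}$)
$J{\left(S \right)} = S + S^{2} + 15 \left(-2 + S\right)^{2}$ ($J{\left(S \right)} = \left(S^{2} + S\right) + 15 \left(-2 + S\right)^{2} = \left(S + S^{2}\right) + 15 \left(-2 + S\right)^{2} = S + S^{2} + 15 \left(-2 + S\right)^{2}$)
$\frac{1}{J{\left(o{\left(-26 \right)} \right)}} = \frac{1}{60 - 59 \left(- 26 \left(1 + 2 \left(-26\right)\right)\right) + 16 \left(- 26 \left(1 + 2 \left(-26\right)\right)\right)^{2}} = \frac{1}{60 - 59 \left(- 26 \left(1 - 52\right)\right) + 16 \left(- 26 \left(1 - 52\right)\right)^{2}} = \frac{1}{60 - 59 \left(\left(-26\right) \left(-51\right)\right) + 16 \left(\left(-26\right) \left(-51\right)\right)^{2}} = \frac{1}{60 - 78234 + 16 \cdot 1326^{2}} = \frac{1}{60 - 78234 + 16 \cdot 1758276} = \frac{1}{60 - 78234 + 28132416} = \frac{1}{28054242}$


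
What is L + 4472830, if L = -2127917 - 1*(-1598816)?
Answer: 3943729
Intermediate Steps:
L = -529101 (L = -2127917 + 1598816 = -529101)
L + 4472830 = -529101 + 4472830 = 3943729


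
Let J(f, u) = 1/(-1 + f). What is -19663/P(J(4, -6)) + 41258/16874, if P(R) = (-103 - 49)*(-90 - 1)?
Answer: 1312567/1282424 ≈ 1.0235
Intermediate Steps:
P(R) = 13832 (P(R) = -152*(-91) = 13832)
-19663/P(J(4, -6)) + 41258/16874 = -19663/13832 + 41258/16874 = -19663*1/13832 + 41258*(1/16874) = -2809/1976 + 20629/8437 = 1312567/1282424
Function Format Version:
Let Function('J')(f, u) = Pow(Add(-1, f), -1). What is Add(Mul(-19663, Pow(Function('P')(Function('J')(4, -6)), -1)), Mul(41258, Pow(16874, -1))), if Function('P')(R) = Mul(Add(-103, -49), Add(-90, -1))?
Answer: Rational(1312567, 1282424) ≈ 1.0235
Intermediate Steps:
Function('P')(R) = 13832 (Function('P')(R) = Mul(-152, -91) = 13832)
Add(Mul(-19663, Pow(Function('P')(Function('J')(4, -6)), -1)), Mul(41258, Pow(16874, -1))) = Add(Mul(-19663, Pow(13832, -1)), Mul(41258, Pow(16874, -1))) = Add(Mul(-19663, Rational(1, 13832)), Mul(41258, Rational(1, 16874))) = Add(Rational(-2809, 1976), Rational(20629, 8437)) = Rational(1312567, 1282424)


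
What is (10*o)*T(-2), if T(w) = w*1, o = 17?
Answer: -340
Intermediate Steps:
T(w) = w
(10*o)*T(-2) = (10*17)*(-2) = 170*(-2) = -340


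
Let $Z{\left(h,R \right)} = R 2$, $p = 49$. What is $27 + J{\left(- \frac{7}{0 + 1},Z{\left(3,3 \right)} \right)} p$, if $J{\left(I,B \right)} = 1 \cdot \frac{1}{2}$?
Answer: $\frac{103}{2} \approx 51.5$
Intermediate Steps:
$Z{\left(h,R \right)} = 2 R$
$J{\left(I,B \right)} = \frac{1}{2}$ ($J{\left(I,B \right)} = 1 \cdot \frac{1}{2} = \frac{1}{2}$)
$27 + J{\left(- \frac{7}{0 + 1},Z{\left(3,3 \right)} \right)} p = 27 + \frac{1}{2} \cdot 49 = 27 + \frac{49}{2} = \frac{103}{2}$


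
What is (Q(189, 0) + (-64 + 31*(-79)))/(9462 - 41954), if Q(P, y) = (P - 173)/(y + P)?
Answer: 474941/6140988 ≈ 0.077340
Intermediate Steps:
Q(P, y) = (-173 + P)/(P + y)
(Q(189, 0) + (-64 + 31*(-79)))/(9462 - 41954) = ((-173 + 189)/(189 + 0) + (-64 + 31*(-79)))/(9462 - 41954) = (16/189 + (-64 - 2449))/(-32492) = ((1/189)*16 - 2513)*(-1/32492) = (16/189 - 2513)*(-1/32492) = -474941/189*(-1/32492) = 474941/6140988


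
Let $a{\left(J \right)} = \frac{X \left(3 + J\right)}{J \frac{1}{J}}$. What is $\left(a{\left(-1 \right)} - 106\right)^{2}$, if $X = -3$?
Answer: $12544$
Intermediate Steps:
$a{\left(J \right)} = -9 - 3 J$ ($a{\left(J \right)} = \frac{\left(-3\right) \left(3 + J\right)}{J \frac{1}{J}} = \frac{-9 - 3 J}{1} = \left(-9 - 3 J\right) 1 = -9 - 3 J$)
$\left(a{\left(-1 \right)} - 106\right)^{2} = \left(\left(-9 - -3\right) - 106\right)^{2} = \left(\left(-9 + 3\right) - 106\right)^{2} = \left(-6 - 106\right)^{2} = \left(-112\right)^{2} = 12544$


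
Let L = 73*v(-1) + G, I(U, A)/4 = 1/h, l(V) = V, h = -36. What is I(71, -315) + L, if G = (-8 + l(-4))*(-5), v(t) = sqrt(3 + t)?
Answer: 539/9 + 73*sqrt(2) ≈ 163.13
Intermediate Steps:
I(U, A) = -1/9 (I(U, A) = 4/(-36) = 4*(-1/36) = -1/9)
G = 60 (G = (-8 - 4)*(-5) = -12*(-5) = 60)
L = 60 + 73*sqrt(2) (L = 73*sqrt(3 - 1) + 60 = 73*sqrt(2) + 60 = 60 + 73*sqrt(2) ≈ 163.24)
I(71, -315) + L = -1/9 + (60 + 73*sqrt(2)) = 539/9 + 73*sqrt(2)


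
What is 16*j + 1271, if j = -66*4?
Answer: -2953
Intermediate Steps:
j = -264
16*j + 1271 = 16*(-264) + 1271 = -4224 + 1271 = -2953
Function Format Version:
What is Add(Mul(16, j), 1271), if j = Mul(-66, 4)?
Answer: -2953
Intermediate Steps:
j = -264
Add(Mul(16, j), 1271) = Add(Mul(16, -264), 1271) = Add(-4224, 1271) = -2953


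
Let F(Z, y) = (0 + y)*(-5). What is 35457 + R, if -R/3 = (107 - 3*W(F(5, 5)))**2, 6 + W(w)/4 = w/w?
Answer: -48210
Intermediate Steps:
F(Z, y) = -5*y (F(Z, y) = y*(-5) = -5*y)
W(w) = -20 (W(w) = -24 + 4*(w/w) = -24 + 4*1 = -24 + 4 = -20)
R = -83667 (R = -3*(107 - 3*(-20))**2 = -3*(107 + 60)**2 = -3*167**2 = -3*27889 = -83667)
35457 + R = 35457 - 83667 = -48210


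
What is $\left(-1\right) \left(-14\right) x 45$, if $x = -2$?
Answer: $-1260$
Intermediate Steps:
$\left(-1\right) \left(-14\right) x 45 = \left(-1\right) \left(-14\right) \left(-2\right) 45 = 14 \left(-2\right) 45 = \left(-28\right) 45 = -1260$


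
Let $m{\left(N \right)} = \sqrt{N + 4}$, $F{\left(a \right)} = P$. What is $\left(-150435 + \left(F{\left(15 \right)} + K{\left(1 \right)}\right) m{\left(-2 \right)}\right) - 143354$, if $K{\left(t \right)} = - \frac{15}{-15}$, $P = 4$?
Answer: $-293789 + 5 \sqrt{2} \approx -2.9378 \cdot 10^{5}$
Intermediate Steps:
$K{\left(t \right)} = 1$ ($K{\left(t \right)} = \left(-15\right) \left(- \frac{1}{15}\right) = 1$)
$F{\left(a \right)} = 4$
$m{\left(N \right)} = \sqrt{4 + N}$
$\left(-150435 + \left(F{\left(15 \right)} + K{\left(1 \right)}\right) m{\left(-2 \right)}\right) - 143354 = \left(-150435 + \left(4 + 1\right) \sqrt{4 - 2}\right) - 143354 = \left(-150435 + 5 \sqrt{2}\right) - 143354 = -293789 + 5 \sqrt{2}$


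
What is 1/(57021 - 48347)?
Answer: 1/8674 ≈ 0.00011529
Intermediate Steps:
1/(57021 - 48347) = 1/8674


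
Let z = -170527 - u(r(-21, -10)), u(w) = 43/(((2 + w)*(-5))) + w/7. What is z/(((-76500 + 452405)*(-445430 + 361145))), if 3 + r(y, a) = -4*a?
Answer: 232776269/43247503742625 ≈ 5.3824e-6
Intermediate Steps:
r(y, a) = -3 - 4*a
u(w) = 43/(-10 - 5*w) + w/7 (u(w) = 43/(-10 - 5*w) + w*(1/7) = 43/(-10 - 5*w) + w/7)
z = -232776269/1365 (z = -170527 - (-301 + 5*(-3 - 4*(-10))**2 + 10*(-3 - 4*(-10)))/(35*(2 + (-3 - 4*(-10)))) = -170527 - (-301 + 5*(-3 + 40)**2 + 10*(-3 + 40))/(35*(2 + (-3 + 40))) = -170527 - (-301 + 5*37**2 + 10*37)/(35*(2 + 37)) = -170527 - (-301 + 5*1369 + 370)/(35*39) = -170527 - (-301 + 6845 + 370)/(35*39) = -170527 - 6914/(35*39) = -170527 - 1*6914/1365 = -170527 - 6914/1365 = -232776269/1365 ≈ -1.7053e+5)
z/(((-76500 + 452405)*(-445430 + 361145))) = -232776269*1/((-445430 + 361145)*(-76500 + 452405))/1365 = -232776269/(1365*(375905*(-84285))) = -232776269/1365/(-31683152925) = -232776269/1365*(-1/31683152925) = 232776269/43247503742625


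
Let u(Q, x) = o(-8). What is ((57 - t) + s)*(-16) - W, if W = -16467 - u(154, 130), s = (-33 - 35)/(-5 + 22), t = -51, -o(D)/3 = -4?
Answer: 14815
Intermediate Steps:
o(D) = 12 (o(D) = -3*(-4) = 12)
u(Q, x) = 12
s = -4 (s = -68/17 = -68*1/17 = -4)
W = -16479 (W = -16467 - 1*12 = -16467 - 12 = -16479)
((57 - t) + s)*(-16) - W = ((57 - 1*(-51)) - 4)*(-16) - 1*(-16479) = ((57 + 51) - 4)*(-16) + 16479 = (108 - 4)*(-16) + 16479 = 104*(-16) + 16479 = -1664 + 16479 = 14815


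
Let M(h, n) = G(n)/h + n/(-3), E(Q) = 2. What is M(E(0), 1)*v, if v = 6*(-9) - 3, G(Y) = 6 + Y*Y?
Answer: -361/2 ≈ -180.50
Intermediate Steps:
G(Y) = 6 + Y²
v = -57 (v = -54 - 3 = -57)
M(h, n) = -n/3 + (6 + n²)/h (M(h, n) = (6 + n²)/h + n/(-3) = (6 + n²)/h + n*(-⅓) = (6 + n²)/h - n/3 = -n/3 + (6 + n²)/h)
M(E(0), 1)*v = ((6 + 1² - ⅓*2*1)/2)*(-57) = ((6 + 1 - ⅔)/2)*(-57) = ((½)*(19/3))*(-57) = (19/6)*(-57) = -361/2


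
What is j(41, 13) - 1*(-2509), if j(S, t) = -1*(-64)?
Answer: 2573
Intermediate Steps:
j(S, t) = 64
j(41, 13) - 1*(-2509) = 64 - 1*(-2509) = 64 + 2509 = 2573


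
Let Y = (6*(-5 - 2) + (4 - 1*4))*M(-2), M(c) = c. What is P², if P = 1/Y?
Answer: 1/7056 ≈ 0.00014172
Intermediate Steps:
Y = 84 (Y = (6*(-5 - 2) + (4 - 1*4))*(-2) = (6*(-7) + (4 - 4))*(-2) = (-42 + 0)*(-2) = -42*(-2) = 84)
P = 1/84 ≈ 0.011905
P² = (1/84)² = 1/7056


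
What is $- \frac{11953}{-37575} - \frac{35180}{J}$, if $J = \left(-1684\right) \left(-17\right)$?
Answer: $- \frac{244924504}{268924275} \approx -0.91076$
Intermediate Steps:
$J = 28628$
$- \frac{11953}{-37575} - \frac{35180}{J} = - \frac{11953}{-37575} - \frac{35180}{28628} = \left(-11953\right) \left(- \frac{1}{37575}\right) - \frac{8795}{7157} = \frac{11953}{37575} - \frac{8795}{7157} = - \frac{244924504}{268924275}$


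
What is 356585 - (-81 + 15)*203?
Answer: 369983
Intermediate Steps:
356585 - (-81 + 15)*203 = 356585 - (-66)*203 = 356585 - 1*(-13398) = 356585 + 13398 = 369983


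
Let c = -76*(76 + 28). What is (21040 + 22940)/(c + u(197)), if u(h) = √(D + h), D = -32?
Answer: -347617920/62473051 - 43980*√165/62473051 ≈ -5.5733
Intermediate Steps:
c = -7904 (c = -76*104 = -7904)
u(h) = √(-32 + h)
(21040 + 22940)/(c + u(197)) = (21040 + 22940)/(-7904 + √(-32 + 197)) = 43980/(-7904 + √165)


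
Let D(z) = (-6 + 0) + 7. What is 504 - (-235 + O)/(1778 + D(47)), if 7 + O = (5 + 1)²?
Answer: 896822/1779 ≈ 504.12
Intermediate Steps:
O = 29 (O = -7 + (5 + 1)² = -7 + 6² = -7 + 36 = 29)
D(z) = 1 (D(z) = -6 + 7 = 1)
504 - (-235 + O)/(1778 + D(47)) = 504 - (-235 + 29)/(1778 + 1) = 504 - (-206)/1779 = 504 - 1*(-206/1779) = 504 + 206/1779 = 896822/1779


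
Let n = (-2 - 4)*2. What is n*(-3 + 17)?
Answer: -168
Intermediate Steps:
n = -12 (n = -6*2 = -12)
n*(-3 + 17) = -12*(-3 + 17) = -12*14 = -168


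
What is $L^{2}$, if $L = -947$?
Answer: $896809$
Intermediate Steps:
$L^{2} = \left(-947\right)^{2} = 896809$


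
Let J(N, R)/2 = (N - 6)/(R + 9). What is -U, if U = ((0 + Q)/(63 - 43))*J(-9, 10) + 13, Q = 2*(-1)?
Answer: -250/19 ≈ -13.158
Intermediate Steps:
J(N, R) = 2*(-6 + N)/(9 + R) (J(N, R) = 2*((N - 6)/(R + 9)) = 2*((-6 + N)/(9 + R)) = 2*(-6 + N)/(9 + R))
Q = -2
U = 250/19 (U = ((0 - 2)/(63 - 43))*(2*(-6 - 9)/(9 + 10)) + 13 = (-2/20)*(2*(-15)/19) + 13 = (-2*1/20)*(2*(1/19)*(-15)) + 13 = -⅒*(-30/19) + 13 = 3/19 + 13 = 250/19 ≈ 13.158)
-U = -1*250/19 = -250/19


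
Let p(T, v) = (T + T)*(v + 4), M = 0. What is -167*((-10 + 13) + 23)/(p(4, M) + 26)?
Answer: -2171/29 ≈ -74.862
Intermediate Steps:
p(T, v) = 2*T*(4 + v) (p(T, v) = (2*T)*(4 + v) = 2*T*(4 + v))
-167*((-10 + 13) + 23)/(p(4, M) + 26) = -167*((-10 + 13) + 23)/(2*4*(4 + 0) + 26) = -167*(3 + 23)/(2*4*4 + 26) = -4342/(32 + 26) = -4342/58 = -167*13/29 = -2171/29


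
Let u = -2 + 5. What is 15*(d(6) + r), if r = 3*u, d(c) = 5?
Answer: 210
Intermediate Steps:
u = 3
r = 9 (r = 3*3 = 9)
15*(d(6) + r) = 15*(5 + 9) = 15*14 = 210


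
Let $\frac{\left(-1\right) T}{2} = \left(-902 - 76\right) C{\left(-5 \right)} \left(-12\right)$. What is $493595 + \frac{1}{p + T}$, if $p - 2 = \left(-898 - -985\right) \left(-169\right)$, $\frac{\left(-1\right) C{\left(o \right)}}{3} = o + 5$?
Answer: $\frac{7256340094}{14701} \approx 4.936 \cdot 10^{5}$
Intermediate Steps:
$C{\left(o \right)} = -15 - 3 o$ ($C{\left(o \right)} = - 3 \left(o + 5\right) = - 3 \left(5 + o\right) = -15 - 3 o$)
$T = 0$ ($T = - 2 \left(-902 - 76\right) \left(-15 - -15\right) \left(-12\right) = - 2 \left(- 978 \left(-15 + 15\right) \left(-12\right)\right) = - 2 \left(- 978 \cdot 0 \left(-12\right)\right) = - 2 \left(\left(-978\right) 0\right) = \left(-2\right) 0 = 0$)
$p = -14701$ ($p = 2 + \left(-898 - -985\right) \left(-169\right) = 2 + \left(-898 + 985\right) \left(-169\right) = 2 + 87 \left(-169\right) = 2 - 14703 = -14701$)
$493595 + \frac{1}{p + T} = 493595 + \frac{1}{-14701 + 0} = 493595 + \frac{1}{-14701} = 493595 - \frac{1}{14701} = \frac{7256340094}{14701}$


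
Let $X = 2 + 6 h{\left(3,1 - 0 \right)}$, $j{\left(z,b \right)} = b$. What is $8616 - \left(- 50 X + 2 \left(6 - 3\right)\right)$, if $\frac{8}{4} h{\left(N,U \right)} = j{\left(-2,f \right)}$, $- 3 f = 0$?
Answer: $8710$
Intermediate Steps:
$f = 0$ ($f = \left(- \frac{1}{3}\right) 0 = 0$)
$h{\left(N,U \right)} = 0$ ($h{\left(N,U \right)} = \frac{1}{2} \cdot 0 = 0$)
$X = 2$ ($X = 2 + 6 \cdot 0 = 2 + 0 = 2$)
$8616 - \left(- 50 X + 2 \left(6 - 3\right)\right) = 8616 - \left(\left(-50\right) 2 + 2 \left(6 - 3\right)\right) = 8616 - \left(-100 + 2 \cdot 3\right) = 8616 - \left(-100 + 6\right) = 8616 - -94 = 8616 + 94 = 8710$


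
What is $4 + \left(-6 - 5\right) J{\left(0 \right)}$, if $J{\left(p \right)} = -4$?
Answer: $48$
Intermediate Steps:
$4 + \left(-6 - 5\right) J{\left(0 \right)} = 4 + \left(-6 - 5\right) \left(-4\right) = 4 - -44 = 4 + 44 = 48$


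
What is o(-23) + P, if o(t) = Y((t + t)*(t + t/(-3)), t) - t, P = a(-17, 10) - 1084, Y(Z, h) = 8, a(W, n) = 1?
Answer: -1052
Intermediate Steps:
P = -1083 (P = 1 - 1084 = -1083)
o(t) = 8 - t
o(-23) + P = (8 - 1*(-23)) - 1083 = (8 + 23) - 1083 = 31 - 1083 = -1052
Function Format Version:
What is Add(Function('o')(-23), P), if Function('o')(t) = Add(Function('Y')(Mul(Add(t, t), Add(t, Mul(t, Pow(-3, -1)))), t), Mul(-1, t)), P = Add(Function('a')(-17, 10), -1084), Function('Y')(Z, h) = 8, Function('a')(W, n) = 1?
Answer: -1052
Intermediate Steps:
P = -1083 (P = Add(1, -1084) = -1083)
Function('o')(t) = Add(8, Mul(-1, t))
Add(Function('o')(-23), P) = Add(Add(8, Mul(-1, -23)), -1083) = Add(Add(8, 23), -1083) = Add(31, -1083) = -1052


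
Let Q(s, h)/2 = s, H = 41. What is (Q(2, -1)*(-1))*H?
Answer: -164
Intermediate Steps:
Q(s, h) = 2*s
(Q(2, -1)*(-1))*H = ((2*2)*(-1))*41 = (4*(-1))*41 = -4*41 = -164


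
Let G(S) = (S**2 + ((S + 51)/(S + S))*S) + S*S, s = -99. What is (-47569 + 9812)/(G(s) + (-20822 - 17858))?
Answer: 37757/19102 ≈ 1.9766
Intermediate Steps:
G(S) = 51/2 + S/2 + 2*S**2 (G(S) = (S**2 + ((51 + S)/((2*S)))*S) + S**2 = (S**2 + ((51 + S)*(1/(2*S)))*S) + S**2 = (S**2 + ((51 + S)/(2*S))*S) + S**2 = (S**2 + (51/2 + S/2)) + S**2 = (51/2 + S**2 + S/2) + S**2 = 51/2 + S/2 + 2*S**2)
(-47569 + 9812)/(G(s) + (-20822 - 17858)) = (-47569 + 9812)/((51/2 + (1/2)*(-99) + 2*(-99)**2) + (-20822 - 17858)) = -37757/((51/2 - 99/2 + 2*9801) - 38680) = -37757/((51/2 - 99/2 + 19602) - 38680) = -37757/(19578 - 38680) = -37757/(-19102) = -37757*(-1/19102) = 37757/19102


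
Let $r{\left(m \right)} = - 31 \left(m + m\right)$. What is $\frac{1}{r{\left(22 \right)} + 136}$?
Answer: $- \frac{1}{1228} \approx -0.00081433$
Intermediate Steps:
$r{\left(m \right)} = - 62 m$ ($r{\left(m \right)} = - 31 \cdot 2 m = - 62 m$)
$\frac{1}{r{\left(22 \right)} + 136} = \frac{1}{\left(-62\right) 22 + 136} = \frac{1}{-1364 + 136} = \frac{1}{-1228} = - \frac{1}{1228}$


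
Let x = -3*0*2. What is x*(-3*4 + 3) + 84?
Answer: 84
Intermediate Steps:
x = 0 (x = 0*2 = 0)
x*(-3*4 + 3) + 84 = 0*(-3*4 + 3) + 84 = 0*(-12 + 3) + 84 = 0*(-9) + 84 = 0 + 84 = 84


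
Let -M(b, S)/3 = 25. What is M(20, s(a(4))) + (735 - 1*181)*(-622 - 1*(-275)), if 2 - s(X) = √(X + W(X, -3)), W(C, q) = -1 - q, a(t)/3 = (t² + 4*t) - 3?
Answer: -192313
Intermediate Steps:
a(t) = -9 + 3*t² + 12*t (a(t) = 3*((t² + 4*t) - 3) = 3*(-3 + t² + 4*t) = -9 + 3*t² + 12*t)
s(X) = 2 - √(2 + X) (s(X) = 2 - √(X + (-1 - 1*(-3))) = 2 - √(X + (-1 + 3)) = 2 - √(X + 2) = 2 - √(2 + X))
M(b, S) = -75 (M(b, S) = -3*25 = -75)
M(20, s(a(4))) + (735 - 1*181)*(-622 - 1*(-275)) = -75 + (735 - 1*181)*(-622 - 1*(-275)) = -75 + (735 - 181)*(-622 + 275) = -75 + 554*(-347) = -75 - 192238 = -192313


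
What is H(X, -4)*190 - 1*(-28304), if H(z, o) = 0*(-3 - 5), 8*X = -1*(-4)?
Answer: 28304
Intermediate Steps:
X = ½ (X = (-1*(-4))/8 = (⅛)*4 = ½ ≈ 0.50000)
H(z, o) = 0 (H(z, o) = 0*(-8) = 0)
H(X, -4)*190 - 1*(-28304) = 0*190 - 1*(-28304) = 0 + 28304 = 28304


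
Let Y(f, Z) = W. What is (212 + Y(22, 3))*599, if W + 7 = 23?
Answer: 136572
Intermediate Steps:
W = 16 (W = -7 + 23 = 16)
Y(f, Z) = 16
(212 + Y(22, 3))*599 = (212 + 16)*599 = 228*599 = 136572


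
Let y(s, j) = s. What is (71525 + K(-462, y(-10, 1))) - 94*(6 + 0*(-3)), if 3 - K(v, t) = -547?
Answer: 71511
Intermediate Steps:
K(v, t) = 550 (K(v, t) = 3 - 1*(-547) = 3 + 547 = 550)
(71525 + K(-462, y(-10, 1))) - 94*(6 + 0*(-3)) = (71525 + 550) - 94*(6 + 0*(-3)) = 72075 - 94*(6 + 0) = 72075 - 94*6 = 72075 - 564 = 71511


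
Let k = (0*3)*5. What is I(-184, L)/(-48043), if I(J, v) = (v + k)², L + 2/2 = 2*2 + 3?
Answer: -36/48043 ≈ -0.00074933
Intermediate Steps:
k = 0 (k = 0*5 = 0)
L = 6 (L = -1 + (2*2 + 3) = -1 + (4 + 3) = -1 + 7 = 6)
I(J, v) = v² (I(J, v) = (v + 0)² = v²)
I(-184, L)/(-48043) = 6²/(-48043) = 36*(-1/48043) = -36/48043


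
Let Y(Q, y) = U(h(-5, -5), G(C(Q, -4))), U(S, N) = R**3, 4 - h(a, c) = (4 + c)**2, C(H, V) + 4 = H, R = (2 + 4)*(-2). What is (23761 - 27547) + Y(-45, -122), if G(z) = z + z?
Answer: -5514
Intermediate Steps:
R = -12 (R = 6*(-2) = -12)
C(H, V) = -4 + H
h(a, c) = 4 - (4 + c)**2
G(z) = 2*z
U(S, N) = -1728 (U(S, N) = (-12)**3 = -1728)
Y(Q, y) = -1728
(23761 - 27547) + Y(-45, -122) = (23761 - 27547) - 1728 = -3786 - 1728 = -5514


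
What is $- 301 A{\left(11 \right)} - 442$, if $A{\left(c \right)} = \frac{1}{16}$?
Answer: $- \frac{7373}{16} \approx -460.81$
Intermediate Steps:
$A{\left(c \right)} = \frac{1}{16}$
$- 301 A{\left(11 \right)} - 442 = \left(-301\right) \frac{1}{16} - 442 = - \frac{301}{16} - 442 = - \frac{7373}{16}$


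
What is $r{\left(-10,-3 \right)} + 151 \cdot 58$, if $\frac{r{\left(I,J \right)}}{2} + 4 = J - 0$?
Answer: $8744$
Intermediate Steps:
$r{\left(I,J \right)} = -8 + 2 J$ ($r{\left(I,J \right)} = -8 + 2 \left(J - 0\right) = -8 + 2 \left(J + 0\right) = -8 + 2 J$)
$r{\left(-10,-3 \right)} + 151 \cdot 58 = \left(-8 + 2 \left(-3\right)\right) + 151 \cdot 58 = \left(-8 - 6\right) + 8758 = -14 + 8758 = 8744$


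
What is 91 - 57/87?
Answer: 2620/29 ≈ 90.345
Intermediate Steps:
91 - 57/87 = 91 - 57*1/87 = 91 - 19/29 = 2620/29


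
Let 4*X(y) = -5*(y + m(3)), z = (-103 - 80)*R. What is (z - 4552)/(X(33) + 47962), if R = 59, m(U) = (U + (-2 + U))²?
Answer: -61396/191603 ≈ -0.32043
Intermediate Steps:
m(U) = (-2 + 2*U)²
z = -10797 (z = (-103 - 80)*59 = -183*59 = -10797)
X(y) = -20 - 5*y/4 (X(y) = (-5*(y + 4*(-1 + 3)²))/4 = (-5*(y + 4*2²))/4 = (-5*(y + 4*4))/4 = (-5*(y + 16))/4 = (-5*(16 + y))/4 = (-80 - 5*y)/4 = -20 - 5*y/4)
(z - 4552)/(X(33) + 47962) = (-10797 - 4552)/((-20 - 5/4*33) + 47962) = -15349/((-20 - 165/4) + 47962) = -15349/(-245/4 + 47962) = -15349/191603/4 = -15349*4/191603 = -61396/191603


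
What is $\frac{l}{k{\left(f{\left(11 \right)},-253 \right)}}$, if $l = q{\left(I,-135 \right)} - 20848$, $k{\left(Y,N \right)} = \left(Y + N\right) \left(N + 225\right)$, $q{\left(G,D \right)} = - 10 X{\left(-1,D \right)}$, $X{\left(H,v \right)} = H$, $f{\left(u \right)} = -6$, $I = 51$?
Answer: $- \frac{10419}{3626} \approx -2.8734$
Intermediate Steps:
$q{\left(G,D \right)} = 10$ ($q{\left(G,D \right)} = \left(-10\right) \left(-1\right) = 10$)
$k{\left(Y,N \right)} = \left(225 + N\right) \left(N + Y\right)$ ($k{\left(Y,N \right)} = \left(N + Y\right) \left(225 + N\right) = \left(225 + N\right) \left(N + Y\right)$)
$l = -20838$ ($l = 10 - 20848 = -20838$)
$\frac{l}{k{\left(f{\left(11 \right)},-253 \right)}} = - \frac{20838}{\left(-253\right)^{2} + 225 \left(-253\right) + 225 \left(-6\right) - -1518} = - \frac{20838}{64009 - 56925 - 1350 + 1518} = - \frac{20838}{7252} = \left(-20838\right) \frac{1}{7252} = - \frac{10419}{3626}$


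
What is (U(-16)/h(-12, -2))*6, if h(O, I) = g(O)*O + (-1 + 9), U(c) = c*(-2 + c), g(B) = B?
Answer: 216/19 ≈ 11.368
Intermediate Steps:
h(O, I) = 8 + O² (h(O, I) = O*O + (-1 + 9) = O² + 8 = 8 + O²)
(U(-16)/h(-12, -2))*6 = ((-16*(-2 - 16))/(8 + (-12)²))*6 = ((-16*(-18))/(8 + 144))*6 = (288/152)*6 = (288*(1/152))*6 = (36/19)*6 = 216/19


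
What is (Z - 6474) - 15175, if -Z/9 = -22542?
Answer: 181229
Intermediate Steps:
Z = 202878 (Z = -9*(-22542) = 202878)
(Z - 6474) - 15175 = (202878 - 6474) - 15175 = 196404 - 15175 = 181229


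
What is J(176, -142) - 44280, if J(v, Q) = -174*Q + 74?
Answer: -19498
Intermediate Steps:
J(v, Q) = 74 - 174*Q
J(176, -142) - 44280 = (74 - 174*(-142)) - 44280 = (74 + 24708) - 44280 = 24782 - 44280 = -19498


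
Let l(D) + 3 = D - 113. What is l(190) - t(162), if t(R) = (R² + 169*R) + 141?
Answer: -53689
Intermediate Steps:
l(D) = -116 + D (l(D) = -3 + (D - 113) = -3 + (-113 + D) = -116 + D)
t(R) = 141 + R² + 169*R
l(190) - t(162) = (-116 + 190) - (141 + 162² + 169*162) = 74 - (141 + 26244 + 27378) = 74 - 1*53763 = 74 - 53763 = -53689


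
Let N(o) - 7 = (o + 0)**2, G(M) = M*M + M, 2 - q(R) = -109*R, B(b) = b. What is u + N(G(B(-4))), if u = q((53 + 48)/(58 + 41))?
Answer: 26156/99 ≈ 264.20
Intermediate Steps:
q(R) = 2 + 109*R (q(R) = 2 - (-109)*R = 2 + 109*R)
G(M) = M + M**2 (G(M) = M**2 + M = M + M**2)
u = 11207/99 (u = 2 + 109*((53 + 48)/(58 + 41)) = 2 + 109*(101/99) = 2 + 11009/99 = 11207/99 ≈ 113.20)
N(o) = 7 + o**2 (N(o) = 7 + (o + 0)**2 = 7 + o**2)
u + N(G(B(-4))) = 11207/99 + (7 + (-4*(1 - 4))**2) = 11207/99 + (7 + (-4*(-3))**2) = 11207/99 + (7 + 12**2) = 11207/99 + (7 + 144) = 11207/99 + 151 = 26156/99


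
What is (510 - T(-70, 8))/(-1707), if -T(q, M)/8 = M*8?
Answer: -1022/1707 ≈ -0.59871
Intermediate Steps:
T(q, M) = -64*M (T(q, M) = -8*M*8 = -64*M)
(510 - T(-70, 8))/(-1707) = (510 - (-64)*8)/(-1707) = (510 - 1*(-512))*(-1/1707) = (510 + 512)*(-1/1707) = 1022*(-1/1707) = -1022/1707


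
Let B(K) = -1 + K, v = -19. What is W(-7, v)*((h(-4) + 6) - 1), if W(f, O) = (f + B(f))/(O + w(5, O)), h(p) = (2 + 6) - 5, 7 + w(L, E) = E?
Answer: 8/3 ≈ 2.6667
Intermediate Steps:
w(L, E) = -7 + E
h(p) = 3 (h(p) = 8 - 5 = 3)
W(f, O) = (-1 + 2*f)/(-7 + 2*O) (W(f, O) = (f + (-1 + f))/(O + (-7 + O)) = (-1 + 2*f)/(-7 + 2*O))
W(-7, v)*((h(-4) + 6) - 1) = ((-1 + 2*(-7))/(-7 + 2*(-19)))*((3 + 6) - 1) = ((-1 - 14)/(-7 - 38))*(9 - 1) = (-15/(-45))*8 = -1/45*(-15)*8 = (1/3)*8 = 8/3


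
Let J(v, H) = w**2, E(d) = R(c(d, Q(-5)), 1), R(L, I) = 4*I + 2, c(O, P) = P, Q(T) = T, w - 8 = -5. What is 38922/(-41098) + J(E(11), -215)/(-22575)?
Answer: -146505672/154631225 ≈ -0.94745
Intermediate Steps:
w = 3 (w = 8 - 5 = 3)
R(L, I) = 2 + 4*I
E(d) = 6 (E(d) = 2 + 4*1 = 2 + 4 = 6)
J(v, H) = 9 (J(v, H) = 3**2 = 9)
38922/(-41098) + J(E(11), -215)/(-22575) = 38922/(-41098) + 9/(-22575) = 38922*(-1/41098) + 9*(-1/22575) = -19461/20549 - 3/7525 = -146505672/154631225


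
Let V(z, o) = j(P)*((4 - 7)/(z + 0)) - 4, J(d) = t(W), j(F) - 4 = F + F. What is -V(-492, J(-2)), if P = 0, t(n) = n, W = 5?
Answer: 163/41 ≈ 3.9756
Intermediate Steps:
j(F) = 4 + 2*F (j(F) = 4 + (F + F) = 4 + 2*F)
J(d) = 5
V(z, o) = -4 - 12/z (V(z, o) = (4 + 2*0)*((4 - 7)/(z + 0)) - 4 = (4 + 0)*(-3/z) - 4 = 4*(-3/z) - 4 = -12/z - 4 = -4 - 12/z)
-V(-492, J(-2)) = -(-4 - 12/(-492)) = -(-4 - 12*(-1/492)) = -(-4 + 1/41) = -1*(-163/41) = 163/41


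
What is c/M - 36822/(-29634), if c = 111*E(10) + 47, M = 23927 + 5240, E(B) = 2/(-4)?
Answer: 357911795/288111626 ≈ 1.2423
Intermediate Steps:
E(B) = -½ (E(B) = 2*(-¼) = -½)
M = 29167
c = -17/2 (c = 111*(-½) + 47 = -111/2 + 47 = -17/2 ≈ -8.5000)
c/M - 36822/(-29634) = -17/2/29167 - 36822/(-29634) = -17/2*1/29167 - 36822*(-1/29634) = -17/58334 + 6137/4939 = 357911795/288111626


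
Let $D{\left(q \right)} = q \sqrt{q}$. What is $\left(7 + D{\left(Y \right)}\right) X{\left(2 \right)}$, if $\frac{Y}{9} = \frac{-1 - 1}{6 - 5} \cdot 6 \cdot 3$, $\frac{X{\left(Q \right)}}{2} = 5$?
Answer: $70 - 58320 i \approx 70.0 - 58320.0 i$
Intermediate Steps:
$X{\left(Q \right)} = 10$ ($X{\left(Q \right)} = 2 \cdot 5 = 10$)
$Y = -324$ ($Y = 9 \frac{-1 - 1}{6 - 5} \cdot 6 \cdot 3 = 9 - \frac{2}{1} \cdot 6 \cdot 3 = 9 \left(-2\right) 1 \cdot 6 \cdot 3 = 9 \left(-2\right) 6 \cdot 3 = 9 \left(\left(-12\right) 3\right) = 9 \left(-36\right) = -324$)
$D{\left(q \right)} = q^{\frac{3}{2}}$
$\left(7 + D{\left(Y \right)}\right) X{\left(2 \right)} = \left(7 + \left(-324\right)^{\frac{3}{2}}\right) 10 = \left(7 - 5832 i\right) 10 = 70 - 58320 i$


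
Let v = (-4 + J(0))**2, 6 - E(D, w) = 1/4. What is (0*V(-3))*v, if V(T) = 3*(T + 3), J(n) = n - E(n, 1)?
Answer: 0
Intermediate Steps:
E(D, w) = 23/4 (E(D, w) = 6 - 1/4 = 23/4)
J(n) = -23/4 + n (J(n) = n - 1*23/4 = n - 23/4 = -23/4 + n)
v = 1521/16 (v = (-4 + (-23/4 + 0))**2 = (-4 - 23/4)**2 = (-39/4)**2 = 1521/16 ≈ 95.063)
V(T) = 9 + 3*T (V(T) = 3*(3 + T) = 9 + 3*T)
(0*V(-3))*v = (0*(9 + 3*(-3)))*(1521/16) = (0*(9 - 9))*(1521/16) = (0*0)*(1521/16) = 0*(1521/16) = 0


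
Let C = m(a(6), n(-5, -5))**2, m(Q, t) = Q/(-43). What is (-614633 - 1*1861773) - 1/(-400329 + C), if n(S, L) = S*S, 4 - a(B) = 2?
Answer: -1833056317466853/740208317 ≈ -2.4764e+6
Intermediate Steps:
a(B) = 2 (a(B) = 4 - 1*2 = 4 - 2 = 2)
n(S, L) = S**2
m(Q, t) = -Q/43 (m(Q, t) = Q*(-1/43) = -Q/43)
C = 4/1849 (C = (-1/43*2)**2 = (-2/43)**2 = 4/1849 ≈ 0.0021633)
(-614633 - 1*1861773) - 1/(-400329 + C) = (-614633 - 1*1861773) - 1/(-400329 + 4/1849) = (-614633 - 1861773) - 1/(-740208317/1849) = -2476406 - 1*(-1849/740208317) = -2476406 + 1849/740208317 = -1833056317466853/740208317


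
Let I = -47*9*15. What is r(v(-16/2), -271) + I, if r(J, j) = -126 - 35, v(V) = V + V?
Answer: -6506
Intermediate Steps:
I = -6345 (I = -423*15 = -6345)
v(V) = 2*V
r(J, j) = -161
r(v(-16/2), -271) + I = -161 - 6345 = -6506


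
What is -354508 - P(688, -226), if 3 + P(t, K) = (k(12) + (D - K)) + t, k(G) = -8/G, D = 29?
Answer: -1066342/3 ≈ -3.5545e+5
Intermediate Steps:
P(t, K) = 76/3 + t - K (P(t, K) = -3 + ((-8/12 + (29 - K)) + t) = -3 + ((-8*1/12 + (29 - K)) + t) = -3 + ((-2/3 + (29 - K)) + t) = -3 + ((85/3 - K) + t) = -3 + (85/3 + t - K) = 76/3 + t - K)
-354508 - P(688, -226) = -354508 - (76/3 + 688 - 1*(-226)) = -354508 - (76/3 + 688 + 226) = -354508 - 1*2818/3 = -354508 - 2818/3 = -1066342/3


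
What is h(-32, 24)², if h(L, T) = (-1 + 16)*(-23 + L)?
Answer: 680625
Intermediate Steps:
h(L, T) = -345 + 15*L (h(L, T) = 15*(-23 + L) = -345 + 15*L)
h(-32, 24)² = (-345 + 15*(-32))² = (-345 - 480)² = (-825)² = 680625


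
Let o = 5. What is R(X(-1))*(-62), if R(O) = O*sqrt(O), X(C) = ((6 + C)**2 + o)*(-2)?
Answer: 7440*I*sqrt(15) ≈ 28815.0*I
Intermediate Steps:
X(C) = -10 - 2*(6 + C)**2 (X(C) = ((6 + C)**2 + 5)*(-2) = (5 + (6 + C)**2)*(-2) = -10 - 2*(6 + C)**2)
R(O) = O**(3/2)
R(X(-1))*(-62) = (-10 - 2*(6 - 1)**2)**(3/2)*(-62) = (-10 - 2*5**2)**(3/2)*(-62) = (-10 - 2*25)**(3/2)*(-62) = (-10 - 50)**(3/2)*(-62) = (-60)**(3/2)*(-62) = -120*I*sqrt(15)*(-62) = 7440*I*sqrt(15)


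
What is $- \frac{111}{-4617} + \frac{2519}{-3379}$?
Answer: $- \frac{3751718}{5200281} \approx -0.72145$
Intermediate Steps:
$- \frac{111}{-4617} + \frac{2519}{-3379} = \left(-111\right) \left(- \frac{1}{4617}\right) + 2519 \left(- \frac{1}{3379}\right) = \frac{37}{1539} - \frac{2519}{3379} = - \frac{3751718}{5200281}$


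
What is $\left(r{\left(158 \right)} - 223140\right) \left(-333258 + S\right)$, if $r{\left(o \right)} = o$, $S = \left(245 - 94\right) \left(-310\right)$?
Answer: $84748322776$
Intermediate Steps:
$S = -46810$ ($S = 151 \left(-310\right) = -46810$)
$\left(r{\left(158 \right)} - 223140\right) \left(-333258 + S\right) = \left(158 - 223140\right) \left(-333258 - 46810\right) = \left(-222982\right) \left(-380068\right) = 84748322776$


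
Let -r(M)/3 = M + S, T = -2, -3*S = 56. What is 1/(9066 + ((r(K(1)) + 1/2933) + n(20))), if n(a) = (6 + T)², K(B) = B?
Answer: 2933/26792956 ≈ 0.00010947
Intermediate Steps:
S = -56/3 (S = -⅓*56 = -56/3 ≈ -18.667)
r(M) = 56 - 3*M (r(M) = -3*(M - 56/3) = -3*(-56/3 + M) = 56 - 3*M)
n(a) = 16 (n(a) = (6 - 2)² = 4² = 16)
1/(9066 + ((r(K(1)) + 1/2933) + n(20))) = 1/(9066 + (((56 - 3*1) + 1/2933) + 16)) = 1/(9066 + (((56 - 3) + 1/2933) + 16)) = 1/(9066 + ((53 + 1/2933) + 16)) = 1/(9066 + (155450/2933 + 16)) = 1/(9066 + 202378/2933) = 1/(26792956/2933) = 2933/26792956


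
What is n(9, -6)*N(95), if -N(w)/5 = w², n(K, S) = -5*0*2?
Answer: 0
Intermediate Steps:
n(K, S) = 0 (n(K, S) = 0*2 = 0)
N(w) = -5*w²
n(9, -6)*N(95) = 0*(-5*95²) = 0*(-5*9025) = 0*(-45125) = 0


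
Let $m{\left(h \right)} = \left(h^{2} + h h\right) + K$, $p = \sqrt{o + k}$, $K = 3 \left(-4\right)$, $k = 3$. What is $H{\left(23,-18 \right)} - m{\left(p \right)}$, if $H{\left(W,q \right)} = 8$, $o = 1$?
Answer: $12$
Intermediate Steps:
$K = -12$
$p = 2$ ($p = \sqrt{1 + 3} = \sqrt{4} = 2$)
$m{\left(h \right)} = -12 + 2 h^{2}$ ($m{\left(h \right)} = \left(h^{2} + h h\right) - 12 = \left(h^{2} + h^{2}\right) - 12 = 2 h^{2} - 12 = -12 + 2 h^{2}$)
$H{\left(23,-18 \right)} - m{\left(p \right)} = 8 - \left(-12 + 2 \cdot 2^{2}\right) = 8 - \left(-12 + 2 \cdot 4\right) = 8 - \left(-12 + 8\right) = 8 - -4 = 8 + 4 = 12$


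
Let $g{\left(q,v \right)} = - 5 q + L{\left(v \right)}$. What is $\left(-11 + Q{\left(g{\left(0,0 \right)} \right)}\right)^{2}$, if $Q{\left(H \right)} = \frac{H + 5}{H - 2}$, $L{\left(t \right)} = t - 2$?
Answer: $\frac{2209}{16} \approx 138.06$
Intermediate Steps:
$L{\left(t \right)} = -2 + t$ ($L{\left(t \right)} = t - 2 = -2 + t$)
$g{\left(q,v \right)} = -2 + v - 5 q$ ($g{\left(q,v \right)} = - 5 q + \left(-2 + v\right) = -2 + v - 5 q$)
$Q{\left(H \right)} = \frac{5 + H}{-2 + H}$
$\left(-11 + Q{\left(g{\left(0,0 \right)} \right)}\right)^{2} = \left(-11 + \frac{5 - 2}{-2 - 2}\right)^{2} = \left(-11 + \frac{1}{-4} \cdot 3\right)^{2} = \left(-11 - \frac{3}{4}\right)^{2} = \left(- \frac{47}{4}\right)^{2} = \frac{2209}{16}$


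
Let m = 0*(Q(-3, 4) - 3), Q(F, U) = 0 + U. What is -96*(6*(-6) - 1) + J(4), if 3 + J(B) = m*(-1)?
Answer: 3549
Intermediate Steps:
Q(F, U) = U
m = 0 (m = 0*(4 - 3) = 0*1 = 0)
J(B) = -3 (J(B) = -3 + 0*(-1) = -3 + 0 = -3)
-96*(6*(-6) - 1) + J(4) = -96*(6*(-6) - 1) - 3 = -96*(-36 - 1) - 3 = -96*(-37) - 3 = 3552 - 3 = 3549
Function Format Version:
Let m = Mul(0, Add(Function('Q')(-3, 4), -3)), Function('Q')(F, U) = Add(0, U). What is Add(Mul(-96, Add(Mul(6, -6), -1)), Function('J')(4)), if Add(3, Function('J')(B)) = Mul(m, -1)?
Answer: 3549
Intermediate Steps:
Function('Q')(F, U) = U
m = 0 (m = Mul(0, Add(4, -3)) = Mul(0, 1) = 0)
Function('J')(B) = -3 (Function('J')(B) = Add(-3, Mul(0, -1)) = Add(-3, 0) = -3)
Add(Mul(-96, Add(Mul(6, -6), -1)), Function('J')(4)) = Add(Mul(-96, Add(Mul(6, -6), -1)), -3) = Add(Mul(-96, Add(-36, -1)), -3) = Add(Mul(-96, -37), -3) = Add(3552, -3) = 3549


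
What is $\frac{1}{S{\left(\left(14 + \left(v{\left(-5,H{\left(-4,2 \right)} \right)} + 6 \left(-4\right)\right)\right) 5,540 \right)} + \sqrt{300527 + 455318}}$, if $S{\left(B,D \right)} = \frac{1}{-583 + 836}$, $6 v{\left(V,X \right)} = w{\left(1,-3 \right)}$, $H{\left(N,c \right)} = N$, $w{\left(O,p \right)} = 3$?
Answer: $- \frac{253}{48380882604} + \frac{64009 \sqrt{755845}}{48380882604} \approx 0.0011502$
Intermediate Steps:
$v{\left(V,X \right)} = \frac{1}{2}$ ($v{\left(V,X \right)} = \frac{1}{6} \cdot 3 = \frac{1}{2}$)
$S{\left(B,D \right)} = \frac{1}{253}$
$\frac{1}{S{\left(\left(14 + \left(v{\left(-5,H{\left(-4,2 \right)} \right)} + 6 \left(-4\right)\right)\right) 5,540 \right)} + \sqrt{300527 + 455318}} = \frac{1}{\frac{1}{253} + \sqrt{300527 + 455318}} = \frac{1}{\frac{1}{253} + \sqrt{755845}}$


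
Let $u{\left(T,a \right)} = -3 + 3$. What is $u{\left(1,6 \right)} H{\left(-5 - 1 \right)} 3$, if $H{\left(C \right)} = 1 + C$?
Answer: $0$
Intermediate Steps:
$u{\left(T,a \right)} = 0$
$u{\left(1,6 \right)} H{\left(-5 - 1 \right)} 3 = 0 \left(1 - 6\right) 3 = 0 \left(-5\right) 3 = 0 \cdot 3 = 0$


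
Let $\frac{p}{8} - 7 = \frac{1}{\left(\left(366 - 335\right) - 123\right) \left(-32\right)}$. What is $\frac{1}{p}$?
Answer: $\frac{368}{20609} \approx 0.017856$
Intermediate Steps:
$p = \frac{20609}{368}$ ($p = 56 + 8 \frac{1}{\left(\left(366 - 335\right) - 123\right) \left(-32\right)} = 56 + 8 \frac{1}{31 - 123} \left(- \frac{1}{32}\right) = 56 + 8 \frac{1}{-92} \left(- \frac{1}{32}\right) = 56 + 8 \left(\left(- \frac{1}{92}\right) \left(- \frac{1}{32}\right)\right) = 56 + 8 \cdot \frac{1}{2944} = 56 + \frac{1}{368} = \frac{20609}{368} \approx 56.003$)
$\frac{1}{p} = \frac{1}{\frac{20609}{368}} = \frac{368}{20609}$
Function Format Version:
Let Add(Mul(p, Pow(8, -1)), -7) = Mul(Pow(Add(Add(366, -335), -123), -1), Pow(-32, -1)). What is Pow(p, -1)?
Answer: Rational(368, 20609) ≈ 0.017856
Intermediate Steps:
p = Rational(20609, 368) (p = Add(56, Mul(8, Mul(Pow(Add(Add(366, -335), -123), -1), Pow(-32, -1)))) = Add(56, Mul(8, Mul(Pow(Add(31, -123), -1), Rational(-1, 32)))) = Add(56, Mul(8, Mul(Pow(-92, -1), Rational(-1, 32)))) = Add(56, Mul(8, Mul(Rational(-1, 92), Rational(-1, 32)))) = Add(56, Mul(8, Rational(1, 2944))) = Add(56, Rational(1, 368)) = Rational(20609, 368) ≈ 56.003)
Pow(p, -1) = Pow(Rational(20609, 368), -1) = Rational(368, 20609)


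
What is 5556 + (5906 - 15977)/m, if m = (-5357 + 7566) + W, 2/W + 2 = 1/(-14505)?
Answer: 355604571903/64056289 ≈ 5551.4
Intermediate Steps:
W = -29010/29011 (W = 2/(-2 + 1/(-14505)) = 2/(-2 - 1/14505) = 2/(-29011/14505) = 2*(-14505/29011) = -29010/29011 ≈ -0.99997)
m = 64056289/29011 (m = (-5357 + 7566) - 29010/29011 = 2209 - 29010/29011 = 64056289/29011 ≈ 2208.0)
5556 + (5906 - 15977)/m = 5556 + (5906 - 15977)/(64056289/29011) = 5556 - 10071*29011/64056289 = 5556 - 292169781/64056289 = 355604571903/64056289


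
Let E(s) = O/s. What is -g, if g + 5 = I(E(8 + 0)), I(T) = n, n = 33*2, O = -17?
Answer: -61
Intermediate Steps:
E(s) = -17/s
n = 66
I(T) = 66
g = 61 (g = -5 + 66 = 61)
-g = -1*61 = -61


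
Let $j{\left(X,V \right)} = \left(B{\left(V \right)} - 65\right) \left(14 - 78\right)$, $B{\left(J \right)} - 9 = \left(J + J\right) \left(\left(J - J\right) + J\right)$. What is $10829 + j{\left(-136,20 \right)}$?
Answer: $-36787$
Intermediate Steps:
$B{\left(J \right)} = 9 + 2 J^{2}$ ($B{\left(J \right)} = 9 + \left(J + J\right) \left(\left(J - J\right) + J\right) = 9 + 2 J \left(0 + J\right) = 9 + 2 J J = 9 + 2 J^{2}$)
$j{\left(X,V \right)} = 3584 - 128 V^{2}$ ($j{\left(X,V \right)} = \left(\left(9 + 2 V^{2}\right) - 65\right) \left(14 - 78\right) = \left(-56 + 2 V^{2}\right) \left(-64\right) = 3584 - 128 V^{2}$)
$10829 + j{\left(-136,20 \right)} = 10829 + \left(3584 - 128 \cdot 20^{2}\right) = 10829 + \left(3584 - 51200\right) = 10829 - 47616 = -36787$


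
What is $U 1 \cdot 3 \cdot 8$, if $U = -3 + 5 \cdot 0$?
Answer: $-72$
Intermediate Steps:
$U = -3$ ($U = -3 + 0 = -3$)
$U 1 \cdot 3 \cdot 8 = - 3 \cdot 1 \cdot 3 \cdot 8 = - 3 \cdot 3 \cdot 8 = \left(-3\right) 24 = -72$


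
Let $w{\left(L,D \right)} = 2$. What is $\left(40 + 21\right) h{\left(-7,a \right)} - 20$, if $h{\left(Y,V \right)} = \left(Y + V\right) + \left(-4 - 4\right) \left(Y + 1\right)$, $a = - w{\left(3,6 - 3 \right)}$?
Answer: $2359$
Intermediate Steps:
$a = -2$ ($a = \left(-1\right) 2 = -2$)
$h{\left(Y,V \right)} = -8 + V - 7 Y$ ($h{\left(Y,V \right)} = \left(V + Y\right) - 8 \left(1 + Y\right) = \left(V + Y\right) - \left(8 + 8 Y\right) = -8 + V - 7 Y$)
$\left(40 + 21\right) h{\left(-7,a \right)} - 20 = \left(40 + 21\right) \left(-8 - 2 - -49\right) - 20 = 61 \left(-8 - 2 + 49\right) - 20 = 61 \cdot 39 - 20 = 2379 - 20 = 2359$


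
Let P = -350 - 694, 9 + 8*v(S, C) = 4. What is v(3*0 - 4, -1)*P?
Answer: 1305/2 ≈ 652.50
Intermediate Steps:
v(S, C) = -5/8 (v(S, C) = -9/8 + (⅛)*4 = -9/8 + ½ = -5/8)
P = -1044
v(3*0 - 4, -1)*P = -5/8*(-1044) = 1305/2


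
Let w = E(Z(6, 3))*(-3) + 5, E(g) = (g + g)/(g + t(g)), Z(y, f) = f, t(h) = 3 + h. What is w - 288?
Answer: -285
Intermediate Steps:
E(g) = 2*g/(3 + 2*g) (E(g) = (g + g)/(g + (3 + g)) = (2*g)/(3 + 2*g) = 2*g/(3 + 2*g))
w = 3 (w = (2*3/(3 + 2*3))*(-3) + 5 = (2*3/(3 + 6))*(-3) + 5 = (2*3/9)*(-3) + 5 = (2*3*(1/9))*(-3) + 5 = (2/3)*(-3) + 5 = -2 + 5 = 3)
w - 288 = 3 - 288 = -285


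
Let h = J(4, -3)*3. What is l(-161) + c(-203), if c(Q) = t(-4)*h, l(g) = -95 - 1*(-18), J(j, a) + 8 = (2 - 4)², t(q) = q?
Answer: -29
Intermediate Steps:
J(j, a) = -4 (J(j, a) = -8 + (2 - 4)² = -8 + (-2)² = -8 + 4 = -4)
l(g) = -77 (l(g) = -95 + 18 = -77)
h = -12 (h = -4*3 = -12)
c(Q) = 48 (c(Q) = -4*(-12) = 48)
l(-161) + c(-203) = -77 + 48 = -29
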